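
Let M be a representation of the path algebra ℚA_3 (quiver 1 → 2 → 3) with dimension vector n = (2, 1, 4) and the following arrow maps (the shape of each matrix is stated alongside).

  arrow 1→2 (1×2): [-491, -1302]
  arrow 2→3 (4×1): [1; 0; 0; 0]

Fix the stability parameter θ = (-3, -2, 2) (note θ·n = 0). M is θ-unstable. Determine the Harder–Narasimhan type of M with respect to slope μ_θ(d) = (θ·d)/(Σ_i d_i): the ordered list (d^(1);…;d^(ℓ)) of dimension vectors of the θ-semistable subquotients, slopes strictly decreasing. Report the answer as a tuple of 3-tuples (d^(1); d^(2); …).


Barcode: M ≅ I[1,1], I[1,3], I[3,3]^3. HN layers by μ_θ (3 steps, strictly decreasing):
  μ^(1)=2; μ^(2)=-2; μ^(3)=-3

((0, 0, 4); (0, 1, 0); (2, 0, 0))


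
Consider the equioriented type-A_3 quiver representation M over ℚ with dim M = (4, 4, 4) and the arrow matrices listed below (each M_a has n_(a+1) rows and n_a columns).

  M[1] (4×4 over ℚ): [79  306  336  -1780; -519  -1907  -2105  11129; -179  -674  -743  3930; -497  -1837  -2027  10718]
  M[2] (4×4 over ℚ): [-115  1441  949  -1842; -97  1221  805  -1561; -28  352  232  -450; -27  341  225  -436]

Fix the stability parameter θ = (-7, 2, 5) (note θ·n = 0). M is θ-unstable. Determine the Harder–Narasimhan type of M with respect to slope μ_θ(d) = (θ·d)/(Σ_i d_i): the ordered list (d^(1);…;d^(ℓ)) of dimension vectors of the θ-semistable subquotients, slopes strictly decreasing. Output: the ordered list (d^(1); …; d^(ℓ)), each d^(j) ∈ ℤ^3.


Barcode: M ≅ I[1,2]^2, I[1,3]^2, I[3,3]^2. HN layers by μ_θ (3 steps, strictly decreasing):
  μ^(1)=5; μ^(2)=2; μ^(3)=-7

((0, 0, 4); (0, 4, 0); (4, 0, 0))


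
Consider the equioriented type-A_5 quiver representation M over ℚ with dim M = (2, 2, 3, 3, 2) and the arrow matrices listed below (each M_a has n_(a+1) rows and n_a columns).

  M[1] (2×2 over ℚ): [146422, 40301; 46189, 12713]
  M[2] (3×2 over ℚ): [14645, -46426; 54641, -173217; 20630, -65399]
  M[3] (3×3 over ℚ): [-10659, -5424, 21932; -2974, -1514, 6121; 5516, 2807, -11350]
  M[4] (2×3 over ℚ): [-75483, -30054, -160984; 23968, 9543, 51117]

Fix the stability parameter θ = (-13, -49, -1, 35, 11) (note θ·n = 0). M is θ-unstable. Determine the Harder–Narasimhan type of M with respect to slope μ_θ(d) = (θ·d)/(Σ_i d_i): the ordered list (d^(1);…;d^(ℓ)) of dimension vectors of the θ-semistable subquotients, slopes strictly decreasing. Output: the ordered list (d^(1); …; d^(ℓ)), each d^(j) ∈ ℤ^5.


Via rank(M_{q-1}∘⋯∘M_p): M ≅ I[1,4], I[1,5], I[3,5].
μ_θ-semistable layers: μ^(1)=35; μ^(2)=23; μ^(3)=-1; μ^(4)=-31

((0, 0, 0, 1, 0); (0, 0, 0, 2, 2); (0, 0, 3, 0, 0); (2, 2, 0, 0, 0))


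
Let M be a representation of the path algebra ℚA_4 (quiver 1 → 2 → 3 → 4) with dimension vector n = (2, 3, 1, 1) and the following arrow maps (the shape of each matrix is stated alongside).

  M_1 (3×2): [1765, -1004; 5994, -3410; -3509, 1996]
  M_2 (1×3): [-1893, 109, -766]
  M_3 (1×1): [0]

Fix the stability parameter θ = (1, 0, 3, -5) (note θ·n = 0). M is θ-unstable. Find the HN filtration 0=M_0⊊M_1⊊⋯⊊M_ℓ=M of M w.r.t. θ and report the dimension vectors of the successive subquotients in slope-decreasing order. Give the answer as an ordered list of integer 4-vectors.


Barcode: M ≅ I[1,2], I[1,3], I[2,2], I[4,4]. HN layers by μ_θ (4 steps, strictly decreasing):
  μ^(1)=3; μ^(2)=1/2; μ^(3)=0; μ^(4)=-5

((0, 0, 1, 0); (2, 2, 0, 0); (0, 1, 0, 0); (0, 0, 0, 1))


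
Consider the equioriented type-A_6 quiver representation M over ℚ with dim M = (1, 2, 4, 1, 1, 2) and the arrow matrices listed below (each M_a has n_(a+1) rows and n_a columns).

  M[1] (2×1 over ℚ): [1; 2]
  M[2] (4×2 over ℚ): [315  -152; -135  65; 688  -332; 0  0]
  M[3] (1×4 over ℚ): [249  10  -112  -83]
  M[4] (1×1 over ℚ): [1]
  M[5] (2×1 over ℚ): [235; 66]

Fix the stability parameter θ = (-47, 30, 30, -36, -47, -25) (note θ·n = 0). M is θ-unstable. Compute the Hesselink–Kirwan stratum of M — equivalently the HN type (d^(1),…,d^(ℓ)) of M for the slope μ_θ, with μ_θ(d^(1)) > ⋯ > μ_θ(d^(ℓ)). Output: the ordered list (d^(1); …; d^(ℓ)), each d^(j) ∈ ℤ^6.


Interval decomposition of M: I[1,6], I[2,3], I[3,3]^2, I[6,6].
HN type (ℓ=4): μ^(1)=30; μ^(2)=-48/5; μ^(3)=-25; μ^(4)=-47

((0, 1, 3, 0, 0, 0); (0, 1, 1, 1, 1, 1); (0, 0, 0, 0, 0, 1); (1, 0, 0, 0, 0, 0))


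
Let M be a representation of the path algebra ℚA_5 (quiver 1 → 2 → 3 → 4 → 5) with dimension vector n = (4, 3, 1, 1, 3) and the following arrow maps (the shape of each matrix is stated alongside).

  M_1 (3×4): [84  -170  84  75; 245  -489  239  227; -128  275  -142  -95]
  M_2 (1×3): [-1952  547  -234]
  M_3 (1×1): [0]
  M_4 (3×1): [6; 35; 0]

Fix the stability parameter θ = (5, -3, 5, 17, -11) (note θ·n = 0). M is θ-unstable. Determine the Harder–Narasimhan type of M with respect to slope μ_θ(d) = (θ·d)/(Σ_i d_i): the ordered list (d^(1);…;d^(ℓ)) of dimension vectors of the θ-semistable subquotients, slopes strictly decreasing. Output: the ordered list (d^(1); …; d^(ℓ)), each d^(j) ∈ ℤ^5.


Barcode: M ≅ I[1,1], I[1,2]^2, I[1,3], I[4,5], I[5,5]^2. HN layers by μ_θ (4 steps, strictly decreasing):
  μ^(1)=5; μ^(2)=3; μ^(3)=1; μ^(4)=-11

((1, 0, 1, 0, 0); (0, 0, 0, 1, 1); (3, 3, 0, 0, 0); (0, 0, 0, 0, 2))


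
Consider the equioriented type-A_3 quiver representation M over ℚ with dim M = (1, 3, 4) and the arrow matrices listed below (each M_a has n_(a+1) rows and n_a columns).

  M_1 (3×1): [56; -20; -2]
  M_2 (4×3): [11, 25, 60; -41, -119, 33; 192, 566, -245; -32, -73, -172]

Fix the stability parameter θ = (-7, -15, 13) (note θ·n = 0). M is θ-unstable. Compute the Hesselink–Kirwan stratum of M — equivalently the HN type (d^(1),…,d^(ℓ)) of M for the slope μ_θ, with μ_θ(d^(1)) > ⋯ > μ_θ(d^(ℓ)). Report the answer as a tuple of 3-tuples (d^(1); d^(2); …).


Barcode: M ≅ I[1,3], I[2,3]^2, I[3,3]. HN layers by μ_θ (3 steps, strictly decreasing):
  μ^(1)=13; μ^(2)=-11; μ^(3)=-15

((0, 0, 4); (1, 1, 0); (0, 2, 0))


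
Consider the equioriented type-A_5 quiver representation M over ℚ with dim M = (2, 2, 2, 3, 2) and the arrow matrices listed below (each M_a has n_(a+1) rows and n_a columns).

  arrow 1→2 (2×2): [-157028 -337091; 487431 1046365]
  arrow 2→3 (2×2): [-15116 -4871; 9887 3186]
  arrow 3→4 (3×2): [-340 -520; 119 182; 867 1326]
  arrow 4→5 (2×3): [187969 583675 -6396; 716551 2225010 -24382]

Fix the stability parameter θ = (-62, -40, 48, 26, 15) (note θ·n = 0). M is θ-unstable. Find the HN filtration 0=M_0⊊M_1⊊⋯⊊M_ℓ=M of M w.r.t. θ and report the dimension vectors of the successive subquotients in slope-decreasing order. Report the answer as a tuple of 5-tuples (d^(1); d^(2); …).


Interval decomposition of M: I[1,3], I[1,5], I[4,4], I[4,5].
HN type (ℓ=6): μ^(1)=48; μ^(2)=89/3; μ^(3)=26; μ^(4)=41/2; μ^(5)=-40; μ^(6)=-62

((0, 0, 1, 0, 0); (0, 0, 1, 1, 1); (0, 0, 0, 1, 0); (0, 0, 0, 1, 1); (0, 2, 0, 0, 0); (2, 0, 0, 0, 0))


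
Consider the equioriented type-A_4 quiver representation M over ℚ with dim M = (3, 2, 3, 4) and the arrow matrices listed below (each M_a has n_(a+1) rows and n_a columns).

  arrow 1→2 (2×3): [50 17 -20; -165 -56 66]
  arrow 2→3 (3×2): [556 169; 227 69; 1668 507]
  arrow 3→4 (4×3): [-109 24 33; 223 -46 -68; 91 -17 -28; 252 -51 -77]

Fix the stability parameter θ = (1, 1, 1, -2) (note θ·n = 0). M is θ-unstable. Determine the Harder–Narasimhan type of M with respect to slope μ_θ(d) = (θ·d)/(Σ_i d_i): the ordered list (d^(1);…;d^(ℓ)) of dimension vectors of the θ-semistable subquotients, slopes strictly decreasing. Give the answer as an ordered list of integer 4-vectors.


Barcode: M ≅ I[1,1], I[1,4]^2, I[3,4], I[4,4]. HN layers by μ_θ (4 steps, strictly decreasing):
  μ^(1)=1; μ^(2)=1/4; μ^(3)=-1/2; μ^(4)=-2

((1, 0, 0, 0); (2, 2, 2, 2); (0, 0, 1, 1); (0, 0, 0, 1))


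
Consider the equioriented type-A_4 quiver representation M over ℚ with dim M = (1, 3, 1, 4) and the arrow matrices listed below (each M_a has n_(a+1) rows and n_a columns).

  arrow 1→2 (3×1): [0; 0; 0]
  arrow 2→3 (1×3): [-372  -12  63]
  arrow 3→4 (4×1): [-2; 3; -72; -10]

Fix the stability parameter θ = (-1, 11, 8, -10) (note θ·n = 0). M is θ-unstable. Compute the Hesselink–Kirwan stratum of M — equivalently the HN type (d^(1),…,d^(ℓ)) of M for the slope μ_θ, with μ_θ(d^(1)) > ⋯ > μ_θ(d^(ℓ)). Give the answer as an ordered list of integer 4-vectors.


Via rank(M_{q-1}∘⋯∘M_p): M ≅ I[1,1], I[2,2]^2, I[2,4], I[4,4]^3.
μ_θ-semistable layers: μ^(1)=11; μ^(2)=3; μ^(3)=-1; μ^(4)=-10

((0, 2, 0, 0); (0, 1, 1, 1); (1, 0, 0, 0); (0, 0, 0, 3))


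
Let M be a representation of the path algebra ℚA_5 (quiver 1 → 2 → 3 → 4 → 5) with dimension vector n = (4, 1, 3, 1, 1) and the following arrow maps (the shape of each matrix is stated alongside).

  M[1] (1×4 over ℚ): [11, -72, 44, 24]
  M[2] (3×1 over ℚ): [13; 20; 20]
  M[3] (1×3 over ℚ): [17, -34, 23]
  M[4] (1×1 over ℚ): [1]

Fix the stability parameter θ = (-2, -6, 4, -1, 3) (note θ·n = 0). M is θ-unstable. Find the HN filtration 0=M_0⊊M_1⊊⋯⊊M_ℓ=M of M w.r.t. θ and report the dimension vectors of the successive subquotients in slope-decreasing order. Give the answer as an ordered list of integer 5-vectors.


Via rank(M_{q-1}∘⋯∘M_p): M ≅ I[1,1]^3, I[1,5], I[3,3]^2.
μ_θ-semistable layers: μ^(1)=4; μ^(2)=3; μ^(3)=3/2; μ^(4)=-2; μ^(5)=-4

((0, 0, 2, 0, 0); (0, 0, 0, 0, 1); (0, 0, 1, 1, 0); (3, 0, 0, 0, 0); (1, 1, 0, 0, 0))


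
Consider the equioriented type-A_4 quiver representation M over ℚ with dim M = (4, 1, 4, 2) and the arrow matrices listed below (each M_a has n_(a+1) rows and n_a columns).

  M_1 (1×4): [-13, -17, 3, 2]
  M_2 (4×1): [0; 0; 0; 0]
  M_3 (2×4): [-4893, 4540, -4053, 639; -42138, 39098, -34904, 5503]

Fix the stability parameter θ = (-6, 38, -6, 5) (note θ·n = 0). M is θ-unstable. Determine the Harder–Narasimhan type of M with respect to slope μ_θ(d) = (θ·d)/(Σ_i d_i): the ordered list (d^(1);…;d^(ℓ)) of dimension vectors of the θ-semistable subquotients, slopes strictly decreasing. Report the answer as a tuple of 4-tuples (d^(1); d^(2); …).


Via rank(M_{q-1}∘⋯∘M_p): M ≅ I[1,1]^3, I[1,2], I[3,3]^2, I[3,4]^2.
μ_θ-semistable layers: μ^(1)=38; μ^(2)=5; μ^(3)=-6

((0, 1, 0, 0); (0, 0, 0, 2); (4, 0, 4, 0))


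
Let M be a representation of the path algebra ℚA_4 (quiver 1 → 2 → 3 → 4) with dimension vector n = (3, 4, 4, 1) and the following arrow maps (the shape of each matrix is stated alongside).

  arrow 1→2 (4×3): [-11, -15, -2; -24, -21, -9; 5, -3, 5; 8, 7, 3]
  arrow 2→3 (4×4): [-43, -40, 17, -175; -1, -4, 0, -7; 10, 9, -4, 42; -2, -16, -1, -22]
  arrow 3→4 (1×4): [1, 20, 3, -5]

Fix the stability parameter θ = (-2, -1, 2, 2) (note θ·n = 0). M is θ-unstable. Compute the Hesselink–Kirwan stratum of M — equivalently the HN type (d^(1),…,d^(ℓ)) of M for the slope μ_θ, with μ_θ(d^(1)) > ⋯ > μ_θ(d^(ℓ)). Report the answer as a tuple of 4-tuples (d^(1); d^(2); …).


Via rank(M_{q-1}∘⋯∘M_p): M ≅ I[1,3]^2, I[1,4], I[2,3].
μ_θ-semistable layers: μ^(1)=2; μ^(2)=-1; μ^(3)=-2

((0, 0, 4, 1); (0, 4, 0, 0); (3, 0, 0, 0))


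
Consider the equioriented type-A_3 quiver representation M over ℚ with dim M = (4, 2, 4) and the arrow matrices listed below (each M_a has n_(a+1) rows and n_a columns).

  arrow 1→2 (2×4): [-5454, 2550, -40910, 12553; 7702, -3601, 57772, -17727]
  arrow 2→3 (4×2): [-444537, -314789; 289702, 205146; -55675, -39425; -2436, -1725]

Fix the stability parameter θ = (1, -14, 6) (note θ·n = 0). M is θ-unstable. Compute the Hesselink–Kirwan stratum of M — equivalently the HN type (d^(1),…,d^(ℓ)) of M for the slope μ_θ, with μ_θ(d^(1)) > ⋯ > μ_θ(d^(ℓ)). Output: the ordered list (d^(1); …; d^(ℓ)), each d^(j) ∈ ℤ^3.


Via rank(M_{q-1}∘⋯∘M_p): M ≅ I[1,1]^2, I[1,3]^2, I[3,3]^2.
μ_θ-semistable layers: μ^(1)=6; μ^(2)=1; μ^(3)=-13/2

((0, 0, 4); (2, 0, 0); (2, 2, 0))


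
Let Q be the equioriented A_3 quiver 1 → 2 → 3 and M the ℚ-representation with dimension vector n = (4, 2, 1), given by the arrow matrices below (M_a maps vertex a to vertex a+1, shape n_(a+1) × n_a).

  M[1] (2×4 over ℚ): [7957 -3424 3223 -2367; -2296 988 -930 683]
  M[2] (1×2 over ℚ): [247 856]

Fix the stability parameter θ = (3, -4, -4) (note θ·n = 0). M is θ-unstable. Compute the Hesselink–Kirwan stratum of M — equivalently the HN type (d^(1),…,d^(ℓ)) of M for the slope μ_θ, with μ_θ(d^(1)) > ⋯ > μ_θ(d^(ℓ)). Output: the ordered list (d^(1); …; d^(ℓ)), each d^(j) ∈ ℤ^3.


Via rank(M_{q-1}∘⋯∘M_p): M ≅ I[1,1]^2, I[1,2], I[1,3].
μ_θ-semistable layers: μ^(1)=3; μ^(2)=-1/2; μ^(3)=-5/3

((2, 0, 0); (1, 1, 0); (1, 1, 1))


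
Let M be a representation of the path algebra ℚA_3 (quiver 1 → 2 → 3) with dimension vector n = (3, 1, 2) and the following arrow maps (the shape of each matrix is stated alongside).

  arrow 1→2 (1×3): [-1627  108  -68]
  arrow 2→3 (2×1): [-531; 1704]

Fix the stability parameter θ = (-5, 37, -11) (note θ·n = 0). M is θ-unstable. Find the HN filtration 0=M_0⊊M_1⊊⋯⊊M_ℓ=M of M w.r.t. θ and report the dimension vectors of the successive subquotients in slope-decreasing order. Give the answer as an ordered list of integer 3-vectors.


Via rank(M_{q-1}∘⋯∘M_p): M ≅ I[1,1]^2, I[1,3], I[3,3].
μ_θ-semistable layers: μ^(1)=13; μ^(2)=-5; μ^(3)=-11

((0, 1, 1); (3, 0, 0); (0, 0, 1))


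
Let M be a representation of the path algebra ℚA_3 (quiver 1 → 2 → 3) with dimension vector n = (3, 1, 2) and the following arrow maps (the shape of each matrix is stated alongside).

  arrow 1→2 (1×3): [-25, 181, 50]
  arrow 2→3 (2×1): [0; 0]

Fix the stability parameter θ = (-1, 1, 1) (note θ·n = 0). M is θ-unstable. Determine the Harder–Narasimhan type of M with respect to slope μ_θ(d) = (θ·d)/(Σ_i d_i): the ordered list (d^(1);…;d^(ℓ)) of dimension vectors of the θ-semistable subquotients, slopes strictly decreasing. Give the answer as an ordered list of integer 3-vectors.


Via rank(M_{q-1}∘⋯∘M_p): M ≅ I[1,1]^2, I[1,2], I[3,3]^2.
μ_θ-semistable layers: μ^(1)=1; μ^(2)=-1

((0, 1, 2); (3, 0, 0))


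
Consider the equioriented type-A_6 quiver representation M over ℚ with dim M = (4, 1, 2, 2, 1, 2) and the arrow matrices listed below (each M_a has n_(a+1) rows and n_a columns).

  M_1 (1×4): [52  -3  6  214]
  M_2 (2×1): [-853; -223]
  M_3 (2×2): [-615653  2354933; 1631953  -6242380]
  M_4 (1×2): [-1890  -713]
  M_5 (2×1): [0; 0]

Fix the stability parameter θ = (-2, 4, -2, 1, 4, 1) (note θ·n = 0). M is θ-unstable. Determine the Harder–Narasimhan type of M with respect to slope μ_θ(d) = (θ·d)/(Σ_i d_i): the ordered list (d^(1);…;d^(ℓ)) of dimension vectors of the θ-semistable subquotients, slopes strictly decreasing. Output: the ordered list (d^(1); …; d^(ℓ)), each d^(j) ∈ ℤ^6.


Interval decomposition of M: I[1,1]^3, I[1,5], I[3,4], I[6,6]^2.
HN type (ℓ=3): μ^(1)=4; μ^(2)=1; μ^(3)=-2

((0, 0, 0, 0, 1, 0); (0, 1, 1, 2, 0, 2); (4, 0, 1, 0, 0, 0))


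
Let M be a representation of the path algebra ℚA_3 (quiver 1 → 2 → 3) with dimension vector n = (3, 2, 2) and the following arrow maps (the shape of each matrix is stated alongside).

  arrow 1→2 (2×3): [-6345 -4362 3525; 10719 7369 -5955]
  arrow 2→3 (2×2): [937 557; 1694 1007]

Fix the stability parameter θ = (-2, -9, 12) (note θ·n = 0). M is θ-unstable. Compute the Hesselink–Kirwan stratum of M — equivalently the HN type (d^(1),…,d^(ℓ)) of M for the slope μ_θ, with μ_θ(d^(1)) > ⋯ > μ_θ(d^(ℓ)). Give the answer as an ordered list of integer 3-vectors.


Via rank(M_{q-1}∘⋯∘M_p): M ≅ I[1,1], I[1,3]^2.
μ_θ-semistable layers: μ^(1)=12; μ^(2)=-2; μ^(3)=-11/2

((0, 0, 2); (1, 0, 0); (2, 2, 0))


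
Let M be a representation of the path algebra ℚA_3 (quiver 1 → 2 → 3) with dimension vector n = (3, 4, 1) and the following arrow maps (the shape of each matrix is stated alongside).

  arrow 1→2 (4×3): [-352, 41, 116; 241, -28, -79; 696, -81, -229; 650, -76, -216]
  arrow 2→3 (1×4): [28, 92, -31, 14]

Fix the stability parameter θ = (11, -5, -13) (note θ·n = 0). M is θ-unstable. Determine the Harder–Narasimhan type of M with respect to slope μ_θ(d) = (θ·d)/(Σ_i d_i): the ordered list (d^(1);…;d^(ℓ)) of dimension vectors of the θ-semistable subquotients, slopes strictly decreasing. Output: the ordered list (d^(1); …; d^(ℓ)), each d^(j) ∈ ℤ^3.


Barcode: M ≅ I[1,2]^2, I[1,3], I[2,2]. HN layers by μ_θ (3 steps, strictly decreasing):
  μ^(1)=3; μ^(2)=-7/3; μ^(3)=-5

((2, 2, 0); (1, 1, 1); (0, 1, 0))


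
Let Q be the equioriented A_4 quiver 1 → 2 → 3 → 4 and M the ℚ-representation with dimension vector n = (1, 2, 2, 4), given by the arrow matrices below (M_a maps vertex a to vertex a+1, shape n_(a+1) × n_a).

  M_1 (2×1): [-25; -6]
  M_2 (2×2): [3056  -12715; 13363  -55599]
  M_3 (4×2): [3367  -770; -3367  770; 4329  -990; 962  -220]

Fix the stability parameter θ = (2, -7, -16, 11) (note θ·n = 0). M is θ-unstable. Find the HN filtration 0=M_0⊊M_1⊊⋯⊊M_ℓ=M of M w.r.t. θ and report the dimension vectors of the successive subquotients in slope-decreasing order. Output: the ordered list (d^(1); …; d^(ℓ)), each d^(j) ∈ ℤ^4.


Barcode: M ≅ I[1,3], I[2,4], I[4,4]^3. HN layers by μ_θ (3 steps, strictly decreasing):
  μ^(1)=11; μ^(2)=-7; μ^(3)=-23/2

((0, 0, 0, 4); (1, 1, 1, 0); (0, 1, 1, 0))


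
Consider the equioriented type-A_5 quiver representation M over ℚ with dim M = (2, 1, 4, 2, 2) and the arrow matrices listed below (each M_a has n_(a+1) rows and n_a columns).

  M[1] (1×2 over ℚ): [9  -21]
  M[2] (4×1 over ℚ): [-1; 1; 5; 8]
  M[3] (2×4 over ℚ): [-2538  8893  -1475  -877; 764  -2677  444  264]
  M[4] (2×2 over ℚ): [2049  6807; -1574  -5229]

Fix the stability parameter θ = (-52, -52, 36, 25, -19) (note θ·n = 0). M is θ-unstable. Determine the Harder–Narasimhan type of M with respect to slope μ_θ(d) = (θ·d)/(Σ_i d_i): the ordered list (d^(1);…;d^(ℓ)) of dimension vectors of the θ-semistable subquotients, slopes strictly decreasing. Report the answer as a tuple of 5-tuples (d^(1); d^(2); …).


Interval decomposition of M: I[1,1], I[1,5], I[3,3]^2, I[3,5].
HN type (ℓ=3): μ^(1)=36; μ^(2)=14; μ^(3)=-52

((0, 0, 2, 0, 0); (0, 0, 2, 2, 2); (2, 1, 0, 0, 0))


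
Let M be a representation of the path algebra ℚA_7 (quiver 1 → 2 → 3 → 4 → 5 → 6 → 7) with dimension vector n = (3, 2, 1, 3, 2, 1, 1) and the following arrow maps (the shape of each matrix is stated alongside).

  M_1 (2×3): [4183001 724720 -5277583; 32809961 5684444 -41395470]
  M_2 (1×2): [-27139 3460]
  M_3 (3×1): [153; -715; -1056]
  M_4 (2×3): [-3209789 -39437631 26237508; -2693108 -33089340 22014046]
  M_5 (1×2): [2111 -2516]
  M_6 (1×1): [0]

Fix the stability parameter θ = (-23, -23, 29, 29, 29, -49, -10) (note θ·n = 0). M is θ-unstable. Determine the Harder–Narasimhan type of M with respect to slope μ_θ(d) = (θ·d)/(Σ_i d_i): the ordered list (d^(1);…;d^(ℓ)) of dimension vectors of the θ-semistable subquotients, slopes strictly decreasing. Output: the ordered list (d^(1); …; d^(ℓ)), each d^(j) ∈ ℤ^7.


Barcode: M ≅ I[1,1], I[1,2], I[1,4], I[4,5], I[4,6], I[7,7]. HN layers by μ_θ (4 steps, strictly decreasing):
  μ^(1)=29; μ^(2)=3; μ^(3)=-10; μ^(4)=-23

((0, 0, 1, 2, 1, 0, 0); (0, 0, 0, 1, 1, 1, 0); (0, 0, 0, 0, 0, 0, 1); (3, 2, 0, 0, 0, 0, 0))


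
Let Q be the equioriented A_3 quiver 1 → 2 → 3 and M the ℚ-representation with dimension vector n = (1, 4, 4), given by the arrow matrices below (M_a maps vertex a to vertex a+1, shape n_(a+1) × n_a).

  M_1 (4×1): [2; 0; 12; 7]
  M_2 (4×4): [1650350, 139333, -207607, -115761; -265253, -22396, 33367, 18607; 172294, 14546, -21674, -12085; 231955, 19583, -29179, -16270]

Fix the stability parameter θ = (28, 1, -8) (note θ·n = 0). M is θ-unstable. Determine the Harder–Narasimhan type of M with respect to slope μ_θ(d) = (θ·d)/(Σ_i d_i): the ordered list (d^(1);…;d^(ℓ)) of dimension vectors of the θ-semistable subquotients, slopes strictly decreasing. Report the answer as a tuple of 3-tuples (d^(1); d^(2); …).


Interval decomposition of M: I[1,3], I[2,3]^3.
HN type (ℓ=2): μ^(1)=7; μ^(2)=-7/2

((1, 1, 1); (0, 3, 3))


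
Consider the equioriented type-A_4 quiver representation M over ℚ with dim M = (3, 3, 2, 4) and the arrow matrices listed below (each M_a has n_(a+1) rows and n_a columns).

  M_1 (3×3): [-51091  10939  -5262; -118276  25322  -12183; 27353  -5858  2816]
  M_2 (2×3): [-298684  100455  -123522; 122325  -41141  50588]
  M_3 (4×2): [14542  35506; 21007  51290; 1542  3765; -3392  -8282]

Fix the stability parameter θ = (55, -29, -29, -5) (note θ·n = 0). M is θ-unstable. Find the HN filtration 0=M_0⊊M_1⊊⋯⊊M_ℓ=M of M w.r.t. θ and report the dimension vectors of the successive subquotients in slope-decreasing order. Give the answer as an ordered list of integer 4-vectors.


Interval decomposition of M: I[1,2], I[1,4]^2, I[4,4]^2.
HN type (ℓ=3): μ^(1)=13; μ^(2)=-2; μ^(3)=-5

((1, 1, 0, 0); (2, 2, 2, 2); (0, 0, 0, 2))


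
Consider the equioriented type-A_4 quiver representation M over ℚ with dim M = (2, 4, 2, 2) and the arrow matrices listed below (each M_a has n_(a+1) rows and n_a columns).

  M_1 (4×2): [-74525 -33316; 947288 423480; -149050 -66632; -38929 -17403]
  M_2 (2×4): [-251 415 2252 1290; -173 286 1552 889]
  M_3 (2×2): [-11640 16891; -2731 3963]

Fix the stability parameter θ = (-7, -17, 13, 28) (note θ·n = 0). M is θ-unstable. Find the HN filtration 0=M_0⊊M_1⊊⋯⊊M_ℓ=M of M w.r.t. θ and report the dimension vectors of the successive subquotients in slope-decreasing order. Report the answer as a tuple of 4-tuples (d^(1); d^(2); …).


Interval decomposition of M: I[1,4]^2, I[2,2]^2.
HN type (ℓ=4): μ^(1)=28; μ^(2)=13; μ^(3)=-12; μ^(4)=-17

((0, 0, 0, 2); (0, 0, 2, 0); (2, 2, 0, 0); (0, 2, 0, 0))


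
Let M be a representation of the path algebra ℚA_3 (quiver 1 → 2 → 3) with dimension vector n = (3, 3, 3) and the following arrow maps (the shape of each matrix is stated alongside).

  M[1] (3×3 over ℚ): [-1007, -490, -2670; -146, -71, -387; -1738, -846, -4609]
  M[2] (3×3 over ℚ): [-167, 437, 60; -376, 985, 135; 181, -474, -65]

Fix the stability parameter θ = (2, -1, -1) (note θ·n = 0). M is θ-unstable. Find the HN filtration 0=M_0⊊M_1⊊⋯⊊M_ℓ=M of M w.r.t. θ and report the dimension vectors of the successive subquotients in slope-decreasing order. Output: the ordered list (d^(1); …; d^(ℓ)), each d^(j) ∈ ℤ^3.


Via rank(M_{q-1}∘⋯∘M_p): M ≅ I[1,2], I[1,3]^2, I[3,3].
μ_θ-semistable layers: μ^(1)=1/2; μ^(2)=0; μ^(3)=-1

((1, 1, 0); (2, 2, 2); (0, 0, 1))


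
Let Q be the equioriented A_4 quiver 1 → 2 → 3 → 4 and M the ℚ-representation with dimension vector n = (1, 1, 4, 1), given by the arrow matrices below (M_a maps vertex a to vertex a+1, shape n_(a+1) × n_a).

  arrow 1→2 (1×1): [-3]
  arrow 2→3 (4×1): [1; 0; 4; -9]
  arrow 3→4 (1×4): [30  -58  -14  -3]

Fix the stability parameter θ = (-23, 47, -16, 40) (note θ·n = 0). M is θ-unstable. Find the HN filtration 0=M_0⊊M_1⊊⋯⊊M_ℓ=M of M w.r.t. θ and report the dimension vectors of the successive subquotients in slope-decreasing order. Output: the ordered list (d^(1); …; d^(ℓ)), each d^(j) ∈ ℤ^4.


Barcode: M ≅ I[1,4], I[3,3]^3. HN layers by μ_θ (4 steps, strictly decreasing):
  μ^(1)=40; μ^(2)=31/2; μ^(3)=-16; μ^(4)=-23

((0, 0, 0, 1); (0, 1, 1, 0); (0, 0, 3, 0); (1, 0, 0, 0))


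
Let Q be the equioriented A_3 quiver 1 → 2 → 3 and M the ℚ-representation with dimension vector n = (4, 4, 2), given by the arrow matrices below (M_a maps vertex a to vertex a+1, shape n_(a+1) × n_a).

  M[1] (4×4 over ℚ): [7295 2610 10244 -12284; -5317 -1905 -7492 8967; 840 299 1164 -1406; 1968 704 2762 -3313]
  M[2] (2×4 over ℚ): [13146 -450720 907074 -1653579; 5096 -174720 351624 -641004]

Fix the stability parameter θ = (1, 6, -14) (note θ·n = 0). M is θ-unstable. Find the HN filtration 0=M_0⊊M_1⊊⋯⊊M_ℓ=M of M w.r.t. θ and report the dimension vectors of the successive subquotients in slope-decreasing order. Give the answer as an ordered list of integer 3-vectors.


Barcode: M ≅ I[1,2]^3, I[1,3], I[3,3]. HN layers by μ_θ (4 steps, strictly decreasing):
  μ^(1)=6; μ^(2)=1; μ^(3)=-7/3; μ^(4)=-14

((0, 3, 0); (3, 0, 0); (1, 1, 1); (0, 0, 1))


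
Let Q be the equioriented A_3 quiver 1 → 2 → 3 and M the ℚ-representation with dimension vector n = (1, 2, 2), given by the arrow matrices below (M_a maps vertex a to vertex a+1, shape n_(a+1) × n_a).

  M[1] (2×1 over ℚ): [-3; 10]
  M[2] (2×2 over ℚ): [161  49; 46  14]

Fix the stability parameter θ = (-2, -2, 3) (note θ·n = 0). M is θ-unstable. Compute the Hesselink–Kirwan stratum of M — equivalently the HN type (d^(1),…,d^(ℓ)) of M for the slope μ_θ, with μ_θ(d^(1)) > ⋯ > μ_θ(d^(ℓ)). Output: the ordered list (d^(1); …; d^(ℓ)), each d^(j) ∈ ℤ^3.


Via rank(M_{q-1}∘⋯∘M_p): M ≅ I[1,3], I[2,2], I[3,3].
μ_θ-semistable layers: μ^(1)=3; μ^(2)=-2

((0, 0, 2); (1, 2, 0))


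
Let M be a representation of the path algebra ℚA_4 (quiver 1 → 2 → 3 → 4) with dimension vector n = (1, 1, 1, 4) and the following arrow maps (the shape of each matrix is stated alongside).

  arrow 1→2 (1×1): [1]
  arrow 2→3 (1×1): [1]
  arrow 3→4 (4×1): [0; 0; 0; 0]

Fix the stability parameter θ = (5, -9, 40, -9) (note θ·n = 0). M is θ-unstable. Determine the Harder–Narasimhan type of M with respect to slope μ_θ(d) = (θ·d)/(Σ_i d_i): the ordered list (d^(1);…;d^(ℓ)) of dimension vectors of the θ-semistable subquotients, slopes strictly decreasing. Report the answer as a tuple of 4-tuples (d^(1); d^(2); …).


Via rank(M_{q-1}∘⋯∘M_p): M ≅ I[1,3], I[4,4]^4.
μ_θ-semistable layers: μ^(1)=40; μ^(2)=-2; μ^(3)=-9

((0, 0, 1, 0); (1, 1, 0, 0); (0, 0, 0, 4))


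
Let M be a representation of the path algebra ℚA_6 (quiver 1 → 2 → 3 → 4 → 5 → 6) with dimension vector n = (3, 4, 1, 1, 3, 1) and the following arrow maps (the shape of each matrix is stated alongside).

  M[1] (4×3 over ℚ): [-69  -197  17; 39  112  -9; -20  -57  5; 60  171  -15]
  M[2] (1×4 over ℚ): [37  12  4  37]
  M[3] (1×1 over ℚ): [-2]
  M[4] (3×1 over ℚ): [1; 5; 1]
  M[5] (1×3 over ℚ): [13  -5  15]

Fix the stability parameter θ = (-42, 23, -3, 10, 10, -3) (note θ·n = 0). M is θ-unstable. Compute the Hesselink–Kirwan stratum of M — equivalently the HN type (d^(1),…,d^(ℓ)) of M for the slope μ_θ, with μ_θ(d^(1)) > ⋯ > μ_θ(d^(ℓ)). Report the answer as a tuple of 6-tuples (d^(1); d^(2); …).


Via rank(M_{q-1}∘⋯∘M_p): M ≅ I[1,2]^2, I[1,6], I[2,2], I[5,5]^2.
μ_θ-semistable layers: μ^(1)=23; μ^(2)=10; μ^(3)=37/5; μ^(4)=-42

((0, 3, 0, 0, 0, 0); (0, 0, 0, 0, 2, 0); (0, 1, 1, 1, 1, 1); (3, 0, 0, 0, 0, 0))


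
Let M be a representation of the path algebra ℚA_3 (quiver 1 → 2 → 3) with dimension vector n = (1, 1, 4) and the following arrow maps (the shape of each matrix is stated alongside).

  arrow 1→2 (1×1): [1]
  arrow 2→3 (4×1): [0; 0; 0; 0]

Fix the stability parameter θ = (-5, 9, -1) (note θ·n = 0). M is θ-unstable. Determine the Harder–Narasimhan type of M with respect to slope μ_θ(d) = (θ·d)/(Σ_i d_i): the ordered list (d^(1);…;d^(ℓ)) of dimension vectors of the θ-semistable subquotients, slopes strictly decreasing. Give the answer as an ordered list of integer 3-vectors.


Barcode: M ≅ I[1,2], I[3,3]^4. HN layers by μ_θ (3 steps, strictly decreasing):
  μ^(1)=9; μ^(2)=-1; μ^(3)=-5

((0, 1, 0); (0, 0, 4); (1, 0, 0))


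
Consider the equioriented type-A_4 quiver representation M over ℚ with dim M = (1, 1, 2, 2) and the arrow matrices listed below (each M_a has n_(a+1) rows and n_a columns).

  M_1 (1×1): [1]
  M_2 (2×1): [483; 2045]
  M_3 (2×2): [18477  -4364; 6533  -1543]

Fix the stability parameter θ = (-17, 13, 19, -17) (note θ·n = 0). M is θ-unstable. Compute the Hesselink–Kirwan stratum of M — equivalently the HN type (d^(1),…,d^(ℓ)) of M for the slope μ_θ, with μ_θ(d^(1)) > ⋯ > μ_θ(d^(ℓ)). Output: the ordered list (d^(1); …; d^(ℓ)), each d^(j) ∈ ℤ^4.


Interval decomposition of M: I[1,4], I[3,4].
HN type (ℓ=3): μ^(1)=5; μ^(2)=1; μ^(3)=-17

((0, 1, 1, 1); (0, 0, 1, 1); (1, 0, 0, 0))


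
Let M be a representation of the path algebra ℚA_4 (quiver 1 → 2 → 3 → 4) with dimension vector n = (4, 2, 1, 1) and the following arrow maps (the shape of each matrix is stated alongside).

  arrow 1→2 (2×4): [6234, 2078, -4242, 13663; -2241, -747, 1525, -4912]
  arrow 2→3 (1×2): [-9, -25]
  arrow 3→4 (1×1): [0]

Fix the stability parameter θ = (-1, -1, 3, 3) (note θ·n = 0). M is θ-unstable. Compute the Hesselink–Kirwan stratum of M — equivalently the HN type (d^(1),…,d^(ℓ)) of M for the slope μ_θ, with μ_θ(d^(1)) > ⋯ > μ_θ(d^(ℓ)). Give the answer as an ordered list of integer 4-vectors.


Barcode: M ≅ I[1,1]^2, I[1,2], I[1,3], I[4,4]. HN layers by μ_θ (2 steps, strictly decreasing):
  μ^(1)=3; μ^(2)=-1

((0, 0, 1, 1); (4, 2, 0, 0))


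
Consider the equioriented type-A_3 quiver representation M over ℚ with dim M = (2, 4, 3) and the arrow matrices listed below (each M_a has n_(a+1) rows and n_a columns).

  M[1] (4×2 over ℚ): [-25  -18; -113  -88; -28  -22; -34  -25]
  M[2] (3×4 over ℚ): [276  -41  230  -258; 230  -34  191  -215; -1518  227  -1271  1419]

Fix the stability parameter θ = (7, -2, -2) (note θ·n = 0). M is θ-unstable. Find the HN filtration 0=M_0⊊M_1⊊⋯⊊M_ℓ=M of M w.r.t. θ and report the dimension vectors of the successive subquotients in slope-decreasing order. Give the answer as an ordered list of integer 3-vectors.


Interval decomposition of M: I[1,3]^2, I[2,2]^2, I[3,3].
HN type (ℓ=2): μ^(1)=1; μ^(2)=-2

((2, 2, 2); (0, 2, 1))


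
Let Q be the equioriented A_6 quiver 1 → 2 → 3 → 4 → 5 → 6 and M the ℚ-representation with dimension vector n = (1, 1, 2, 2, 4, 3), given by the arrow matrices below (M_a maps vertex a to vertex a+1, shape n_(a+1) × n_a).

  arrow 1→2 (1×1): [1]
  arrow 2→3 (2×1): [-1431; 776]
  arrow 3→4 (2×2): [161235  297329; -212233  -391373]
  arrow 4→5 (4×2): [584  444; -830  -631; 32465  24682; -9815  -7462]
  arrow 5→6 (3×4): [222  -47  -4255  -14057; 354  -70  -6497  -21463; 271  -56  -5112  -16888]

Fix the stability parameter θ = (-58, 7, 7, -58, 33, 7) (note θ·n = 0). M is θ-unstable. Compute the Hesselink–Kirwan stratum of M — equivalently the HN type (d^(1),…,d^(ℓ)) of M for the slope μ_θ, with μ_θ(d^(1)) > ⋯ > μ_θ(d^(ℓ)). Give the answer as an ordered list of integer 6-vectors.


Barcode: M ≅ I[1,6], I[3,5], I[5,6]^2. HN layers by μ_θ (5 steps, strictly decreasing):
  μ^(1)=33; μ^(2)=20; μ^(3)=-44/3; μ^(4)=-51/2; μ^(5)=-58

((0, 0, 0, 0, 1, 0); (0, 0, 0, 0, 3, 3); (0, 1, 1, 1, 0, 0); (0, 0, 1, 1, 0, 0); (1, 0, 0, 0, 0, 0))


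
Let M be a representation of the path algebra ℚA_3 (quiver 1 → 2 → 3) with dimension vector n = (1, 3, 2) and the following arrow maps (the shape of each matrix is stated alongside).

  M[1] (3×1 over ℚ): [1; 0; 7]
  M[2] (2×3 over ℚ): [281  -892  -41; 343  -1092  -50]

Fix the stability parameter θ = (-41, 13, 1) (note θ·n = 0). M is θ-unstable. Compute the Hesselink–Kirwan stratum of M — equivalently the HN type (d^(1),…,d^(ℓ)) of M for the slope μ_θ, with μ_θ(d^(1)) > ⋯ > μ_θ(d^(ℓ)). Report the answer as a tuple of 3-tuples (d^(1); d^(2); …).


Barcode: M ≅ I[1,3], I[2,2], I[2,3]. HN layers by μ_θ (3 steps, strictly decreasing):
  μ^(1)=13; μ^(2)=7; μ^(3)=-41

((0, 1, 0); (0, 2, 2); (1, 0, 0))


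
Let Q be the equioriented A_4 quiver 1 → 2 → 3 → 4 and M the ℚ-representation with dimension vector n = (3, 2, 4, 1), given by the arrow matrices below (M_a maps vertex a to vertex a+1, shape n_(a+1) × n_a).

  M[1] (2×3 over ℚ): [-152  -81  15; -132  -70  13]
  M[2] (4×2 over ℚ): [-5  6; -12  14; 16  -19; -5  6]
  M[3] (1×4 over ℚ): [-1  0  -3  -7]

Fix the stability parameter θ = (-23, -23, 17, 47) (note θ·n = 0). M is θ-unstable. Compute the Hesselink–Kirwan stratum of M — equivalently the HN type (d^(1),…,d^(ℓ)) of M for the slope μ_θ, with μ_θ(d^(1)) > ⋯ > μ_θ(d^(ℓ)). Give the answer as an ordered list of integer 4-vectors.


Barcode: M ≅ I[1,1], I[1,3], I[1,4], I[3,3]^2. HN layers by μ_θ (3 steps, strictly decreasing):
  μ^(1)=47; μ^(2)=17; μ^(3)=-23

((0, 0, 0, 1); (0, 0, 4, 0); (3, 2, 0, 0))


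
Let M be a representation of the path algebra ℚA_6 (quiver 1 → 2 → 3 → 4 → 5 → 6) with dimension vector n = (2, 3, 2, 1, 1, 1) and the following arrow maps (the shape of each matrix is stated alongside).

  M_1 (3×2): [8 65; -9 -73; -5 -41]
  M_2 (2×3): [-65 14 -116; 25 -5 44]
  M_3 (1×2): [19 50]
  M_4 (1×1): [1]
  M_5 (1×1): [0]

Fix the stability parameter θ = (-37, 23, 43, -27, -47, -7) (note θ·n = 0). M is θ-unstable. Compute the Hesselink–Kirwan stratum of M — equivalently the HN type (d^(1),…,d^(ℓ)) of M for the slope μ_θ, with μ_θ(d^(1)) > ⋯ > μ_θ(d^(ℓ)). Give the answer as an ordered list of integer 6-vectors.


Barcode: M ≅ I[1,3], I[1,5], I[2,2], I[6,6]. HN layers by μ_θ (5 steps, strictly decreasing):
  μ^(1)=43; μ^(2)=23; μ^(3)=-2; μ^(4)=-7; μ^(5)=-37

((0, 0, 1, 0, 0, 0); (0, 2, 0, 0, 0, 0); (0, 1, 1, 1, 1, 0); (0, 0, 0, 0, 0, 1); (2, 0, 0, 0, 0, 0))


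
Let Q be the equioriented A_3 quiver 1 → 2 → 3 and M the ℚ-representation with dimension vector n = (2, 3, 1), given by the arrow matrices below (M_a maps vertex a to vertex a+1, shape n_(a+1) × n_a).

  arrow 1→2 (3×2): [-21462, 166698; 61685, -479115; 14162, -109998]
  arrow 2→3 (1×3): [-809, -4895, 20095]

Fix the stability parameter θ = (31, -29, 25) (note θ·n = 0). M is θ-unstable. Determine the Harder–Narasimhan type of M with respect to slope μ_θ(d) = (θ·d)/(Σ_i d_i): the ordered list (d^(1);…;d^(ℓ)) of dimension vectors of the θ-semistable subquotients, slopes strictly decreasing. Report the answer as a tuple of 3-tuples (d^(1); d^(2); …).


Barcode: M ≅ I[1,1], I[1,3], I[2,2]^2. HN layers by μ_θ (4 steps, strictly decreasing):
  μ^(1)=31; μ^(2)=25; μ^(3)=1; μ^(4)=-29

((1, 0, 0); (0, 0, 1); (1, 1, 0); (0, 2, 0))


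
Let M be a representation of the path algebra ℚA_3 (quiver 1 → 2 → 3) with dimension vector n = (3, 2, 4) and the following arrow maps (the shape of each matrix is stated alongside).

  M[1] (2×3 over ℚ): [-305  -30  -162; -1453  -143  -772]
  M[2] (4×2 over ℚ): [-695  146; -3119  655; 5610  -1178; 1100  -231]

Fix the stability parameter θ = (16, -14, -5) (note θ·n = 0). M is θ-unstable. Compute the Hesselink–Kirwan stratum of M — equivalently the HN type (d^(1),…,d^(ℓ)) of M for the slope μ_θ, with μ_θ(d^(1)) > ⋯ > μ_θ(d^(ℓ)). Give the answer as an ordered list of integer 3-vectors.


Via rank(M_{q-1}∘⋯∘M_p): M ≅ I[1,1], I[1,3]^2, I[3,3]^2.
μ_θ-semistable layers: μ^(1)=16; μ^(2)=-1; μ^(3)=-5

((1, 0, 0); (2, 2, 2); (0, 0, 2))


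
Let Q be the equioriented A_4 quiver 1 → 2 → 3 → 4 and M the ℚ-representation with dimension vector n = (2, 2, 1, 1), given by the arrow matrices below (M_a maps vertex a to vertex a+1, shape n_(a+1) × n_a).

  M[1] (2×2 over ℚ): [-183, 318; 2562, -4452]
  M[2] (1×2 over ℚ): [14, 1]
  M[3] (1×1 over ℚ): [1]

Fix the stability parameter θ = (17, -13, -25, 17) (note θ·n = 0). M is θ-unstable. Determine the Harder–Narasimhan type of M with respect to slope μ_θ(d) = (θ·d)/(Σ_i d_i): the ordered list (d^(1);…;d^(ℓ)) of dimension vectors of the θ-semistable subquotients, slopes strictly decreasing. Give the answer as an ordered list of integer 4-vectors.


Barcode: M ≅ I[1,1], I[1,2], I[2,4]. HN layers by μ_θ (3 steps, strictly decreasing):
  μ^(1)=17; μ^(2)=2; μ^(3)=-19

((1, 0, 0, 1); (1, 1, 0, 0); (0, 1, 1, 0))


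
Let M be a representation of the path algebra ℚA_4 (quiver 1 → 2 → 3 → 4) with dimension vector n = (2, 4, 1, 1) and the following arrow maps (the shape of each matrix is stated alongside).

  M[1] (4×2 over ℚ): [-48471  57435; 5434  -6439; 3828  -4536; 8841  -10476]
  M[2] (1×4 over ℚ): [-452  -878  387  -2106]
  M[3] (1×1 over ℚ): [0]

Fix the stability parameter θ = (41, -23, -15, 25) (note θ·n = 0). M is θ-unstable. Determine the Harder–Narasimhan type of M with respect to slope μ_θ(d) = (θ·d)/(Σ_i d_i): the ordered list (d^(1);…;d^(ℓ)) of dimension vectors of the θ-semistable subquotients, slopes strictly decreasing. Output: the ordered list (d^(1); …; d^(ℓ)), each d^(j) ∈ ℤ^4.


Interval decomposition of M: I[1,2], I[1,3], I[2,2]^2, I[4,4].
HN type (ℓ=4): μ^(1)=25; μ^(2)=9; μ^(3)=1; μ^(4)=-23

((0, 0, 0, 1); (1, 1, 0, 0); (1, 1, 1, 0); (0, 2, 0, 0))


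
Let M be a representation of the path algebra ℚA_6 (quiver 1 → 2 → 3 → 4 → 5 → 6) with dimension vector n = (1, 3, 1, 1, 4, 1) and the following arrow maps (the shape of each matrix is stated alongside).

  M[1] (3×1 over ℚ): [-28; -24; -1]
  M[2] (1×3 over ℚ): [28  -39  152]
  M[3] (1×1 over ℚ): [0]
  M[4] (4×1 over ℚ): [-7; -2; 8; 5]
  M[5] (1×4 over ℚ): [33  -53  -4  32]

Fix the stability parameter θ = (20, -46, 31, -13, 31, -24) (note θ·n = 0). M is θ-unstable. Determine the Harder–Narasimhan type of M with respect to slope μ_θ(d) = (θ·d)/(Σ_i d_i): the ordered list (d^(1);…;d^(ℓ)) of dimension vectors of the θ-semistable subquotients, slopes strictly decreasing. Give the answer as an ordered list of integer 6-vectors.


Barcode: M ≅ I[1,2], I[2,2], I[2,3], I[4,6], I[5,5]^3. HN layers by μ_θ (4 steps, strictly decreasing):
  μ^(1)=31; μ^(2)=7/2; μ^(3)=-13; μ^(4)=-46

((0, 0, 1, 0, 3, 0); (0, 0, 0, 0, 1, 1); (1, 1, 0, 1, 0, 0); (0, 2, 0, 0, 0, 0))


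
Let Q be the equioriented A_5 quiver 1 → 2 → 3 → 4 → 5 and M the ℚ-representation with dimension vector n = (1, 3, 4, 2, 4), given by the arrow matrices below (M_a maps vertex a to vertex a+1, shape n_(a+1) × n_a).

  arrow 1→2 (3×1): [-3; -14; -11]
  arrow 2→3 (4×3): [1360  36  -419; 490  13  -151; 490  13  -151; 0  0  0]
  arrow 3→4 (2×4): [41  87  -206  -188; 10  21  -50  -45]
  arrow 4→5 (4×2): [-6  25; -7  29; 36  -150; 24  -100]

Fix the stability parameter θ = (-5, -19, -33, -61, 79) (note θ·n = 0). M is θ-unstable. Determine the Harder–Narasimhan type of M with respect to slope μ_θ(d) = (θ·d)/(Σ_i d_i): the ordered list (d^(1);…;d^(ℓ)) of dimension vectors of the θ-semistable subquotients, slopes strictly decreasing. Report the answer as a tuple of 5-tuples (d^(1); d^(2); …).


Barcode: M ≅ I[1,5], I[2,2], I[2,5], I[3,3]^2, I[5,5]^2. HN layers by μ_θ (5 steps, strictly decreasing):
  μ^(1)=79; μ^(2)=-19; μ^(3)=-59/2; μ^(4)=-33; μ^(5)=-113/3

((0, 0, 0, 0, 4); (0, 1, 0, 0, 0); (1, 1, 1, 1, 0); (0, 0, 2, 0, 0); (0, 1, 1, 1, 0))


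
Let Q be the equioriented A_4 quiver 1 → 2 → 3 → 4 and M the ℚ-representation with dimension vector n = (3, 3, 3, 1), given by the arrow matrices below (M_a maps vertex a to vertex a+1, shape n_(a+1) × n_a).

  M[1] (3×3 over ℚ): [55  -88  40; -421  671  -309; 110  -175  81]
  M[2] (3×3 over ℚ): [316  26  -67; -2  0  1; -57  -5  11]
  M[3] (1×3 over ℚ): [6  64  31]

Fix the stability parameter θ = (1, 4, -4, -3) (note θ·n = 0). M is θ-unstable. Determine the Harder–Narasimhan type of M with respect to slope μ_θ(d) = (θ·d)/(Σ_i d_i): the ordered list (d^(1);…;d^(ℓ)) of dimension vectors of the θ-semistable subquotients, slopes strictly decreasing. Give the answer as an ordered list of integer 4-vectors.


Interval decomposition of M: I[1,2], I[1,3], I[1,4], I[3,3].
HN type (ℓ=5): μ^(1)=4; μ^(2)=1; μ^(3)=1/3; μ^(4)=-1/2; μ^(5)=-4

((0, 1, 0, 0); (1, 0, 0, 0); (1, 1, 1, 0); (1, 1, 1, 1); (0, 0, 1, 0))
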